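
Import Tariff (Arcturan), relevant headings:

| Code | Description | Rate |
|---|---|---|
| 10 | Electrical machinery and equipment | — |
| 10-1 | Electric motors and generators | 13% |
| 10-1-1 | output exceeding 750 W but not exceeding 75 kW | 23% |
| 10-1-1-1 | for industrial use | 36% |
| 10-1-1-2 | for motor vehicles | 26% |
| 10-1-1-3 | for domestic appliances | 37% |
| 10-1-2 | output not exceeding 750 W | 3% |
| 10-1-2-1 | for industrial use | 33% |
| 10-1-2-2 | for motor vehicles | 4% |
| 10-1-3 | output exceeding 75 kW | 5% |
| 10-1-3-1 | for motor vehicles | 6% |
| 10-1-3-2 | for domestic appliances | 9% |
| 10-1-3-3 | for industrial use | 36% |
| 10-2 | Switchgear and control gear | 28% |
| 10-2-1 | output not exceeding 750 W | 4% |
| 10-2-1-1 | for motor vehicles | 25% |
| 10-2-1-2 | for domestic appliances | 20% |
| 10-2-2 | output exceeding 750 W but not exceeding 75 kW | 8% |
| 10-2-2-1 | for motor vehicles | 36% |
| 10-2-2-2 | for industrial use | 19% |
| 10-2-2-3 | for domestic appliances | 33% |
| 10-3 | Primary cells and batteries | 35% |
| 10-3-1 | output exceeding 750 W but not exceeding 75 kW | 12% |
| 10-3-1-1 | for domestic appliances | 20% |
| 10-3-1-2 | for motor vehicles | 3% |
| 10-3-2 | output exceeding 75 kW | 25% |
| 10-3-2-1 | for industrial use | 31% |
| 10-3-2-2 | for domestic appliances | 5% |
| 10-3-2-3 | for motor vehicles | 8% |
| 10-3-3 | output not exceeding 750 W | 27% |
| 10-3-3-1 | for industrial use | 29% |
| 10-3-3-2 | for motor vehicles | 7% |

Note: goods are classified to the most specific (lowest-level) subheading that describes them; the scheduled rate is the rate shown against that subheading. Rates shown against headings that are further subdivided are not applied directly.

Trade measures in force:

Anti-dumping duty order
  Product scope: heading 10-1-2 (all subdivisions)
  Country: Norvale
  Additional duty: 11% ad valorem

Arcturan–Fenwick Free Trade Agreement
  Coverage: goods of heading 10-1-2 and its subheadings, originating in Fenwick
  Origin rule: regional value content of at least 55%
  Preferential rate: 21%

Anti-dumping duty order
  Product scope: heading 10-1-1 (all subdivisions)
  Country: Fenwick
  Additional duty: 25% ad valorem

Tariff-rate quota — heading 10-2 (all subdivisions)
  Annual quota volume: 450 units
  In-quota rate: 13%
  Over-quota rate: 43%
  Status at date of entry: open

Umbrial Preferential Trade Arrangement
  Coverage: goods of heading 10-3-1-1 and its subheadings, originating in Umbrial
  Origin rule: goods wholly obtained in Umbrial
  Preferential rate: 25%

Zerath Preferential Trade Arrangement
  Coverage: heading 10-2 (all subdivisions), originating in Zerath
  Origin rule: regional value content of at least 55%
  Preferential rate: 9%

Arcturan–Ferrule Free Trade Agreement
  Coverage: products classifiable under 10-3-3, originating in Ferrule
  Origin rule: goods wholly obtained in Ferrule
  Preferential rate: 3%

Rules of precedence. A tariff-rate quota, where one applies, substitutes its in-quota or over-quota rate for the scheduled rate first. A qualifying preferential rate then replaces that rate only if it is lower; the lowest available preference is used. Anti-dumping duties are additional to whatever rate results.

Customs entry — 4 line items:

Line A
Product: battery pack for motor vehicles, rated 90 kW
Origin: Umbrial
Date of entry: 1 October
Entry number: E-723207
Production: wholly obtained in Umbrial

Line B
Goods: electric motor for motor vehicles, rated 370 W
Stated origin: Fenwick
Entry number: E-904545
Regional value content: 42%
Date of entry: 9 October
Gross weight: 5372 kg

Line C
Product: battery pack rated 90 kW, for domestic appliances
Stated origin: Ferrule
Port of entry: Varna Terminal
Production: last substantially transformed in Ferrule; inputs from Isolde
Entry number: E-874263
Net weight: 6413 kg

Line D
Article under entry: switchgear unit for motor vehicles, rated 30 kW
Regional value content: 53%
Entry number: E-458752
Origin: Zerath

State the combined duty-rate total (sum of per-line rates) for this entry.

30%

Line A: battery pack → 10-3; rated 90 kW → 10-3-2; for motor vehicles → 10-3-2-3. Scheduled 8%. Umbrial agreement on 10-3-1-1: 10-3-2-3 not covered. → 8%.
Line B: electric motor → 10-1; rated 370 W → 10-1-2; for motor vehicles → 10-1-2-2. Scheduled 4%. Fenwick agreement on 10-1-2: RVC < 55%. → 4%.
Line C: battery pack → 10-3; rated 90 kW → 10-3-2; for domestic appliances → 10-3-2-2. Scheduled 5%. Ferrule agreement on 10-3-3: 10-3-2-2 not covered. → 5%.
Line D: switchgear unit → 10-2; rated 30 kW → 10-2-2; for motor vehicles → 10-2-2-1. Scheduled 36%. quota on 10-2 open → in-quota 13%; Zerath agreement on 10-2: RVC < 55%. → 13%.
Sum: 8% + 4% + 5% + 13% = 30%.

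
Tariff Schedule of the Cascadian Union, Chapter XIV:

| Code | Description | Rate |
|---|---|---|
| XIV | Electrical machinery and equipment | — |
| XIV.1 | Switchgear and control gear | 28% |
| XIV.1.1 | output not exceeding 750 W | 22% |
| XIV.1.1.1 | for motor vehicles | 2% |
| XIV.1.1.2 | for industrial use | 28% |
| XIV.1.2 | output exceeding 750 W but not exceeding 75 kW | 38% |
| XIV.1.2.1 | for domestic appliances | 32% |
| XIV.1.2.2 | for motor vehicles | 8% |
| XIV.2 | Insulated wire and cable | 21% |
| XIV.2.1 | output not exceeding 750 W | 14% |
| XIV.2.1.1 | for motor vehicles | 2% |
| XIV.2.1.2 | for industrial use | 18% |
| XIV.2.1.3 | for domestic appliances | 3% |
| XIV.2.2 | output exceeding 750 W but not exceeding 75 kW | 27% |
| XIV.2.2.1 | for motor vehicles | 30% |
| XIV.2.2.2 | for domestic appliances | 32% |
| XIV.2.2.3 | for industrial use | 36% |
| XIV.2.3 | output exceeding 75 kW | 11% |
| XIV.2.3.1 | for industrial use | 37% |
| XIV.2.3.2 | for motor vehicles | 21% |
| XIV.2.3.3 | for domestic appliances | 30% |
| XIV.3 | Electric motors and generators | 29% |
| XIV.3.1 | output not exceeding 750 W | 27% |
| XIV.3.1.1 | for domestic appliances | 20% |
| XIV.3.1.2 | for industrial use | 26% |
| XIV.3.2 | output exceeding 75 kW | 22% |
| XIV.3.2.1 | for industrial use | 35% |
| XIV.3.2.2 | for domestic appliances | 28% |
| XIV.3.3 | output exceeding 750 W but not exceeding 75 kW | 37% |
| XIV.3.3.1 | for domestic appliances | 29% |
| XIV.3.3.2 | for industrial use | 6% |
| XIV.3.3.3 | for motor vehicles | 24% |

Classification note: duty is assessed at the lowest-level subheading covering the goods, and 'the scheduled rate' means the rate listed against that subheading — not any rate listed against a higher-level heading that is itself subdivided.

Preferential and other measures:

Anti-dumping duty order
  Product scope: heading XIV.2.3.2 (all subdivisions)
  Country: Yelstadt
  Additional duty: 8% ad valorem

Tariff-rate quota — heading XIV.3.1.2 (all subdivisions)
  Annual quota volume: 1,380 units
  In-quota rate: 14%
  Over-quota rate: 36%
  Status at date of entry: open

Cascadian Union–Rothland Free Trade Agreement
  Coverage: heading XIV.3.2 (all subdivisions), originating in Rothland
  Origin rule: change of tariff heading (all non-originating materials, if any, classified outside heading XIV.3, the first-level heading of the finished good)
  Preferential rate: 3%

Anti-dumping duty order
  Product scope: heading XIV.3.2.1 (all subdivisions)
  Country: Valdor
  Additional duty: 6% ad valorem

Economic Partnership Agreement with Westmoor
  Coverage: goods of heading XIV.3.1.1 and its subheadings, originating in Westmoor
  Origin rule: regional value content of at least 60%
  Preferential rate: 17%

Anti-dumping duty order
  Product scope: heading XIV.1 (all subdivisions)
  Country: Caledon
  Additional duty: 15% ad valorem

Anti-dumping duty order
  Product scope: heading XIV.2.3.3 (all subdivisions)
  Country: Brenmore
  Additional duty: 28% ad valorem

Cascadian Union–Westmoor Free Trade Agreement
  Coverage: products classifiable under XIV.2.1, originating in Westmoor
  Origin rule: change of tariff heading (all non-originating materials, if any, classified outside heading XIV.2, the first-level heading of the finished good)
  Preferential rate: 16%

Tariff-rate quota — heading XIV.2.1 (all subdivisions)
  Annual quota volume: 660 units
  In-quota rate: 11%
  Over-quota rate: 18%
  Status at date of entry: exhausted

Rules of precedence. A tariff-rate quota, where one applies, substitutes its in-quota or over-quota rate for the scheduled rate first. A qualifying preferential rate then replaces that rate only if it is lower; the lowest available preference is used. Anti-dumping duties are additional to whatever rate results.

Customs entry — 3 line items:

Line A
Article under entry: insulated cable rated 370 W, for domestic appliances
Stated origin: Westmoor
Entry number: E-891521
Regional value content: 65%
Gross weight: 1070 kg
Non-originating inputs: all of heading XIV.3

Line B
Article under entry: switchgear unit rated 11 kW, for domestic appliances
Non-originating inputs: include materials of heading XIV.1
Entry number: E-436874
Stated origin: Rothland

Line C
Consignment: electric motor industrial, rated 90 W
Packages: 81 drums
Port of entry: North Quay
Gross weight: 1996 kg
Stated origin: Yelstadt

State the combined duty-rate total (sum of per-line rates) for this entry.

62%

Line A: insulated cable → XIV.2; rated 370 W → XIV.2.1; for domestic appliances → XIV.2.1.3. Scheduled 3%. quota on XIV.2.1 exhausted → over-quota 18%; Westmoor agreement on XIV.3.1.1: XIV.2.1.3 not covered; Westmoor agreement on XIV.2.1: CTH met → 16% available; preferential 16%. → 16%.
Line B: switchgear unit → XIV.1; rated 11 kW → XIV.1.2; for domestic appliances → XIV.1.2.1. Scheduled 32%. Rothland agreement on XIV.3.2: XIV.1.2.1 not covered. → 32%.
Line C: electric motor → XIV.3; rated 90 W → XIV.3.1; industrial → XIV.3.1.2. Scheduled 26%. quota on XIV.3.1.2 open → in-quota 14%. → 14%.
Sum: 16% + 32% + 14% = 62%.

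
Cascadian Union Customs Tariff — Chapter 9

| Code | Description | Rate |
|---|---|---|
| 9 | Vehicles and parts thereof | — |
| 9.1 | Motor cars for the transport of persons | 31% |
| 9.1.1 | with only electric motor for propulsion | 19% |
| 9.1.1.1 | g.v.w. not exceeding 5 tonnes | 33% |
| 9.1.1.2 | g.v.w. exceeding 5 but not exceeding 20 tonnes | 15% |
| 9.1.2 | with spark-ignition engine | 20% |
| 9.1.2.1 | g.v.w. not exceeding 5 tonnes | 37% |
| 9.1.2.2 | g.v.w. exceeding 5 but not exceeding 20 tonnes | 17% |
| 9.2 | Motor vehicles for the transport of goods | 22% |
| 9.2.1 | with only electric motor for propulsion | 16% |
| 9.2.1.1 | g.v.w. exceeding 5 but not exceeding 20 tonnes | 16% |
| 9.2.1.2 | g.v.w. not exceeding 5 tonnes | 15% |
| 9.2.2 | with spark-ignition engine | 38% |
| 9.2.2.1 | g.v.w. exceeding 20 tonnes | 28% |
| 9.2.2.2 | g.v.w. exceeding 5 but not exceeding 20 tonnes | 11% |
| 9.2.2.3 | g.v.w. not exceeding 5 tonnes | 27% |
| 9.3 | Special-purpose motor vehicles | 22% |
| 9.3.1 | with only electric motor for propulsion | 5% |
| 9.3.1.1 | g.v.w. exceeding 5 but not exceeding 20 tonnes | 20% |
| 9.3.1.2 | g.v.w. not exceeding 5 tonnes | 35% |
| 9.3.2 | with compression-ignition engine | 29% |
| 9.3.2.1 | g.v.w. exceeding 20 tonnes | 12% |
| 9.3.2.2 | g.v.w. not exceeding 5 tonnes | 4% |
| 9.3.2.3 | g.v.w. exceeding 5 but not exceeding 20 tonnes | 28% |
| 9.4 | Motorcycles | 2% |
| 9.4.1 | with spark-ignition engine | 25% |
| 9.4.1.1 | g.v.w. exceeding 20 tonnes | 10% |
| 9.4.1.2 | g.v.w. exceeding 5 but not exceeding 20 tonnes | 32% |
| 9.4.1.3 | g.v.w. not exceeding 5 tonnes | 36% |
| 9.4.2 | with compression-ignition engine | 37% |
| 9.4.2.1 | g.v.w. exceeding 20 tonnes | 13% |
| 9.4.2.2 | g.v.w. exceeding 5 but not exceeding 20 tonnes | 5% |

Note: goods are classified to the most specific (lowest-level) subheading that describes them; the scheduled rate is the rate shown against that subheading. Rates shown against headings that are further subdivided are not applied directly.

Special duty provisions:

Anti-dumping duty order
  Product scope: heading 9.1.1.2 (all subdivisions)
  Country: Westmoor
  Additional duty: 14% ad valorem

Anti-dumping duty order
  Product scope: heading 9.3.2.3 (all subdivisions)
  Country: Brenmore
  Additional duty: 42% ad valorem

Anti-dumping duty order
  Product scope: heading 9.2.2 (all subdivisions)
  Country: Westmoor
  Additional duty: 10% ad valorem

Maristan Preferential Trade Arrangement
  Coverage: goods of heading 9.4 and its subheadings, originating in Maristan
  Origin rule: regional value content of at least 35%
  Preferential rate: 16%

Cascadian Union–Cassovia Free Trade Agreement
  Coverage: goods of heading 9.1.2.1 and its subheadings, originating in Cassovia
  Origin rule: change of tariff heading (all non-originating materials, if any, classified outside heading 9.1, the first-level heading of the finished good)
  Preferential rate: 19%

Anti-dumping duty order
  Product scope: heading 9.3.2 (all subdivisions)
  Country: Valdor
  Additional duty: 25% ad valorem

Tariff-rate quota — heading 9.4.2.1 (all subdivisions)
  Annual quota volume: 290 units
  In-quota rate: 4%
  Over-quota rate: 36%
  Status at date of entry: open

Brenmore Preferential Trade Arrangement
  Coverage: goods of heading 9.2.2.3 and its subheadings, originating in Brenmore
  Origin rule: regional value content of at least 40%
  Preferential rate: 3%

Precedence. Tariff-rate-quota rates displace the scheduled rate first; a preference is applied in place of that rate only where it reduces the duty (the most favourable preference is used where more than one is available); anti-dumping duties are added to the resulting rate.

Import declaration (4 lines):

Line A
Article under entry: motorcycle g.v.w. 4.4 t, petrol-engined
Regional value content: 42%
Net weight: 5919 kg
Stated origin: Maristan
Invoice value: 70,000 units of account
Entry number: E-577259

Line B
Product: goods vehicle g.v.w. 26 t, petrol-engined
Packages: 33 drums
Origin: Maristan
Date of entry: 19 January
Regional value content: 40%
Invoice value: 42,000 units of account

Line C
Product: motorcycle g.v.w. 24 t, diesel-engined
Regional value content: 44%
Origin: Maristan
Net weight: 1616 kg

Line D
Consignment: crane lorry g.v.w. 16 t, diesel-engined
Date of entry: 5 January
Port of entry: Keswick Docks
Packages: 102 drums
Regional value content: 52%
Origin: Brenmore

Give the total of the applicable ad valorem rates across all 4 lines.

118%

Line A: motorcycle → 9.4; petrol-engined → 9.4.1; g.v.w. 4.4 t → 9.4.1.3. Scheduled 36%. Maristan agreement on 9.4: RVC ≥ 35% → 16% available; preferential 16%. → 16%.
Line B: goods vehicle → 9.2; petrol-engined → 9.2.2; g.v.w. 26 t → 9.2.2.1. Scheduled 28%. Maristan agreement on 9.4: 9.2.2.1 not covered. → 28%.
Line C: motorcycle → 9.4; diesel-engined → 9.4.2; g.v.w. 24 t → 9.4.2.1. Scheduled 13%. quota on 9.4.2.1 open → in-quota 4%; Maristan agreement on 9.4: RVC ≥ 35% → 16% available; preference 16% not lower than 4% → no reduction. → 4%.
Line D: crane lorry → 9.3; diesel-engined → 9.3.2; g.v.w. 16 t → 9.3.2.3. Scheduled 28%. Brenmore agreement on 9.2.2.3: 9.3.2.3 not covered; anti-dumping (Brenmore, 9.3.2.3): +42%; total 28% + 42% = 70%. → 70%.
Sum: 16% + 28% + 4% + 70% = 118%.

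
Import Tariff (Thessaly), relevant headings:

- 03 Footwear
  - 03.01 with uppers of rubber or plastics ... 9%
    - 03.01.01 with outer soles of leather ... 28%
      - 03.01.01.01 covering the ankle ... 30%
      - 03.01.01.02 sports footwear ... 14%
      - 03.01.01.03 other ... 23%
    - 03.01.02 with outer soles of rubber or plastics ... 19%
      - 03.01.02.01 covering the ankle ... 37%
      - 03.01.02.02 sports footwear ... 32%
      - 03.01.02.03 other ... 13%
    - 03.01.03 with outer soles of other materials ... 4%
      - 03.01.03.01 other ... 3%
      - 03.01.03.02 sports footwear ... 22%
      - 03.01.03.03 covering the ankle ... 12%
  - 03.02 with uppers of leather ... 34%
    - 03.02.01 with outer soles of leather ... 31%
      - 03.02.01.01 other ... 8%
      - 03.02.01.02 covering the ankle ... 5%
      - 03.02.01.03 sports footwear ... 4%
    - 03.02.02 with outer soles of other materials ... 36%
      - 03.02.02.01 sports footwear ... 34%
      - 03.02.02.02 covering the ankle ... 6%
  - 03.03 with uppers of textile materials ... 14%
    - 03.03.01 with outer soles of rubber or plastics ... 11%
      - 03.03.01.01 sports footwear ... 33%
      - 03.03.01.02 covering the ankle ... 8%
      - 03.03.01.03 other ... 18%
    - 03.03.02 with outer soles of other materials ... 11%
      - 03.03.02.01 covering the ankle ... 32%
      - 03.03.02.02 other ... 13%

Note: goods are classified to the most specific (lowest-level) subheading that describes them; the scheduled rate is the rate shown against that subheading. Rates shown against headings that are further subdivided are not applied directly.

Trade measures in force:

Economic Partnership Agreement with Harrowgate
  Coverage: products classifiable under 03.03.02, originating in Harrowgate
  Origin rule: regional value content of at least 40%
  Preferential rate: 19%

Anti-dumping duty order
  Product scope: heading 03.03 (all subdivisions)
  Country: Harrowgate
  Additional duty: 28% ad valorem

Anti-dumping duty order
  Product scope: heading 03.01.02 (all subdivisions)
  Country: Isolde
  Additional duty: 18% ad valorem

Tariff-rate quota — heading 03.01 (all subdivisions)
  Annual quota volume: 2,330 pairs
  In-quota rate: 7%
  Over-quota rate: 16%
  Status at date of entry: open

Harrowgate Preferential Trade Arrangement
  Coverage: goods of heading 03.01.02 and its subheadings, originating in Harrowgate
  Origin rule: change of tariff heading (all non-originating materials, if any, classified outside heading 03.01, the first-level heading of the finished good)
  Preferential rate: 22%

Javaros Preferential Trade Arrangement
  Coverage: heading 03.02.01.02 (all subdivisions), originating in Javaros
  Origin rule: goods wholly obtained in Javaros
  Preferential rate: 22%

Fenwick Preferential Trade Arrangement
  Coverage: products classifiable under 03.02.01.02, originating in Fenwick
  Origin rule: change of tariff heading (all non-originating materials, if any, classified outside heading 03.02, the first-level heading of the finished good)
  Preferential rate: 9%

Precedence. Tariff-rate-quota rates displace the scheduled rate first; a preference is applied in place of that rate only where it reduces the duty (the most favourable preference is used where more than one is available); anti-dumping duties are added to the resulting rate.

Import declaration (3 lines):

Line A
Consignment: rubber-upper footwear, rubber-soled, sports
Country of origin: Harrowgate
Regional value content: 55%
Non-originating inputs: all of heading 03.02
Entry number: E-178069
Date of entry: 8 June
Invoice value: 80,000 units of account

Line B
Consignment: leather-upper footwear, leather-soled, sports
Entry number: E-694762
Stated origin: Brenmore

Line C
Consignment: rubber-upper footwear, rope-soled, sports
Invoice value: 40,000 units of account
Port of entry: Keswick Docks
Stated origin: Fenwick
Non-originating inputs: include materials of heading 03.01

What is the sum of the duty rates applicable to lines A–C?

18%

Line A: rubber-upper → 03.01; rubber-soled → 03.01.02; sports → 03.01.02.02. Scheduled 32%. quota on 03.01 open → in-quota 7%; Harrowgate agreement on 03.03.02: 03.01.02.02 not covered; Harrowgate agreement on 03.01.02: CTH met → 22% available; preference 22% not lower than 7% → no reduction. → 7%.
Line B: leather-upper → 03.02; leather-soled → 03.02.01; sports → 03.02.01.03. Scheduled 4%. No special measure applies. → 4%.
Line C: rubber-upper → 03.01; rope-soled → 03.01.03; sports → 03.01.03.02. Scheduled 22%. quota on 03.01 open → in-quota 7%; Fenwick agreement on 03.02.01.02: 03.01.03.02 not covered. → 7%.
Sum: 7% + 4% + 7% = 18%.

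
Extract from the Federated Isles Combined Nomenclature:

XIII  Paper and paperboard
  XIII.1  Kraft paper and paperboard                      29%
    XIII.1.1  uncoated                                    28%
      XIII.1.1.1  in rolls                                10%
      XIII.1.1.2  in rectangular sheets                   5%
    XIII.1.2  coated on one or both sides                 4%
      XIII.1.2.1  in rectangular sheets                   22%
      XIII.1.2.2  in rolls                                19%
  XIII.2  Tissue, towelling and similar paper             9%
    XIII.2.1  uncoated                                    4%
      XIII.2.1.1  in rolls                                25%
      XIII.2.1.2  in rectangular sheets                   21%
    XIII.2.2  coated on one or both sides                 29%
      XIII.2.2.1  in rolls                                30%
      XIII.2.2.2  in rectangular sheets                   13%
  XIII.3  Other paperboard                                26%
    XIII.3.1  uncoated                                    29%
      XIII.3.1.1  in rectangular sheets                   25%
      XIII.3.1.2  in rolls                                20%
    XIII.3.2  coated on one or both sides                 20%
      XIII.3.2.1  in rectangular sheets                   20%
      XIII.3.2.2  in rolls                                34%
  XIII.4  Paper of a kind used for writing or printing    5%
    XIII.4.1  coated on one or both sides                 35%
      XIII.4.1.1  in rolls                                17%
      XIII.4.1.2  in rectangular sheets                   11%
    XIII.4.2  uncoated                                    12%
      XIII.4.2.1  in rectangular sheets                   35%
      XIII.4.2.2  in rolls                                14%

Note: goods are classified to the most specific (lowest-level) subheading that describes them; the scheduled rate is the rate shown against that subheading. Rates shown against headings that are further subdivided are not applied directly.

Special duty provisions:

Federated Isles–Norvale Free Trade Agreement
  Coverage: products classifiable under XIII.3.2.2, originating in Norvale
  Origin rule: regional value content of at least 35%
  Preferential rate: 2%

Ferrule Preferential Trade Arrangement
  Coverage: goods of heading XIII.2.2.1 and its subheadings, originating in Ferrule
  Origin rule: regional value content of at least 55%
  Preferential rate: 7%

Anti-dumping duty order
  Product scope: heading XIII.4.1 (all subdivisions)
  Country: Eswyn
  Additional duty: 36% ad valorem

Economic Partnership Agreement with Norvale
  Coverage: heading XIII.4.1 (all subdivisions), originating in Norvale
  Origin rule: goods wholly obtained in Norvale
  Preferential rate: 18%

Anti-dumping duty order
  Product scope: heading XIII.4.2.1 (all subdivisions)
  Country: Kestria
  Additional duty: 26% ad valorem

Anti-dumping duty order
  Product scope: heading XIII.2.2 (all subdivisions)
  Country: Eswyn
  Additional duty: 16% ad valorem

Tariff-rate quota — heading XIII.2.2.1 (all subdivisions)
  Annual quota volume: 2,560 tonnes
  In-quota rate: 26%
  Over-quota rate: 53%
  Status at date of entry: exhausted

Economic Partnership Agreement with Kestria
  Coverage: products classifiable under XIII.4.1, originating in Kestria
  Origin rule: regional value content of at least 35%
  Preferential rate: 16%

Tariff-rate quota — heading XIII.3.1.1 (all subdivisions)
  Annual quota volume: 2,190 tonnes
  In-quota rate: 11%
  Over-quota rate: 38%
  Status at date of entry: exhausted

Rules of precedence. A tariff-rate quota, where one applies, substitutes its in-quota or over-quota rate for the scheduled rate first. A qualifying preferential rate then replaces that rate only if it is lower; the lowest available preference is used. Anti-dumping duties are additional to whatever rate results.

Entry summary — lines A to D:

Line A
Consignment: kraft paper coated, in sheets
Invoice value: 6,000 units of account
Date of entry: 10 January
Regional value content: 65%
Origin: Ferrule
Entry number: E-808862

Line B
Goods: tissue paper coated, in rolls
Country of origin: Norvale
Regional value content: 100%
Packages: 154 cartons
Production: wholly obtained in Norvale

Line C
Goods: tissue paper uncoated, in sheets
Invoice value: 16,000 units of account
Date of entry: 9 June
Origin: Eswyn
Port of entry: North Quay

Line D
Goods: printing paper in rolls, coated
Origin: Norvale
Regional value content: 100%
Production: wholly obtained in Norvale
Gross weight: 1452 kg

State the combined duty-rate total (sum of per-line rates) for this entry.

113%

Line A: kraft paper → XIII.1; coated → XIII.1.2; in sheets → XIII.1.2.1. Scheduled 22%. Ferrule agreement on XIII.2.2.1: XIII.1.2.1 not covered. → 22%.
Line B: tissue paper → XIII.2; coated → XIII.2.2; in rolls → XIII.2.2.1. Scheduled 30%. quota on XIII.2.2.1 exhausted → over-quota 53%; Norvale agreement on XIII.3.2.2: XIII.2.2.1 not covered; Norvale agreement on XIII.4.1: XIII.2.2.1 not covered. → 53%.
Line C: tissue paper → XIII.2; uncoated → XIII.2.1; in sheets → XIII.2.1.2. Scheduled 21%. No special measure applies. → 21%.
Line D: printing paper → XIII.4; coated → XIII.4.1; in rolls → XIII.4.1.1. Scheduled 17%. Norvale agreement on XIII.3.2.2: XIII.4.1.1 not covered; Norvale agreement on XIII.4.1: wholly obtained → 18% available; preference 18% not lower than 17% → no reduction. → 17%.
Sum: 22% + 53% + 21% + 17% = 113%.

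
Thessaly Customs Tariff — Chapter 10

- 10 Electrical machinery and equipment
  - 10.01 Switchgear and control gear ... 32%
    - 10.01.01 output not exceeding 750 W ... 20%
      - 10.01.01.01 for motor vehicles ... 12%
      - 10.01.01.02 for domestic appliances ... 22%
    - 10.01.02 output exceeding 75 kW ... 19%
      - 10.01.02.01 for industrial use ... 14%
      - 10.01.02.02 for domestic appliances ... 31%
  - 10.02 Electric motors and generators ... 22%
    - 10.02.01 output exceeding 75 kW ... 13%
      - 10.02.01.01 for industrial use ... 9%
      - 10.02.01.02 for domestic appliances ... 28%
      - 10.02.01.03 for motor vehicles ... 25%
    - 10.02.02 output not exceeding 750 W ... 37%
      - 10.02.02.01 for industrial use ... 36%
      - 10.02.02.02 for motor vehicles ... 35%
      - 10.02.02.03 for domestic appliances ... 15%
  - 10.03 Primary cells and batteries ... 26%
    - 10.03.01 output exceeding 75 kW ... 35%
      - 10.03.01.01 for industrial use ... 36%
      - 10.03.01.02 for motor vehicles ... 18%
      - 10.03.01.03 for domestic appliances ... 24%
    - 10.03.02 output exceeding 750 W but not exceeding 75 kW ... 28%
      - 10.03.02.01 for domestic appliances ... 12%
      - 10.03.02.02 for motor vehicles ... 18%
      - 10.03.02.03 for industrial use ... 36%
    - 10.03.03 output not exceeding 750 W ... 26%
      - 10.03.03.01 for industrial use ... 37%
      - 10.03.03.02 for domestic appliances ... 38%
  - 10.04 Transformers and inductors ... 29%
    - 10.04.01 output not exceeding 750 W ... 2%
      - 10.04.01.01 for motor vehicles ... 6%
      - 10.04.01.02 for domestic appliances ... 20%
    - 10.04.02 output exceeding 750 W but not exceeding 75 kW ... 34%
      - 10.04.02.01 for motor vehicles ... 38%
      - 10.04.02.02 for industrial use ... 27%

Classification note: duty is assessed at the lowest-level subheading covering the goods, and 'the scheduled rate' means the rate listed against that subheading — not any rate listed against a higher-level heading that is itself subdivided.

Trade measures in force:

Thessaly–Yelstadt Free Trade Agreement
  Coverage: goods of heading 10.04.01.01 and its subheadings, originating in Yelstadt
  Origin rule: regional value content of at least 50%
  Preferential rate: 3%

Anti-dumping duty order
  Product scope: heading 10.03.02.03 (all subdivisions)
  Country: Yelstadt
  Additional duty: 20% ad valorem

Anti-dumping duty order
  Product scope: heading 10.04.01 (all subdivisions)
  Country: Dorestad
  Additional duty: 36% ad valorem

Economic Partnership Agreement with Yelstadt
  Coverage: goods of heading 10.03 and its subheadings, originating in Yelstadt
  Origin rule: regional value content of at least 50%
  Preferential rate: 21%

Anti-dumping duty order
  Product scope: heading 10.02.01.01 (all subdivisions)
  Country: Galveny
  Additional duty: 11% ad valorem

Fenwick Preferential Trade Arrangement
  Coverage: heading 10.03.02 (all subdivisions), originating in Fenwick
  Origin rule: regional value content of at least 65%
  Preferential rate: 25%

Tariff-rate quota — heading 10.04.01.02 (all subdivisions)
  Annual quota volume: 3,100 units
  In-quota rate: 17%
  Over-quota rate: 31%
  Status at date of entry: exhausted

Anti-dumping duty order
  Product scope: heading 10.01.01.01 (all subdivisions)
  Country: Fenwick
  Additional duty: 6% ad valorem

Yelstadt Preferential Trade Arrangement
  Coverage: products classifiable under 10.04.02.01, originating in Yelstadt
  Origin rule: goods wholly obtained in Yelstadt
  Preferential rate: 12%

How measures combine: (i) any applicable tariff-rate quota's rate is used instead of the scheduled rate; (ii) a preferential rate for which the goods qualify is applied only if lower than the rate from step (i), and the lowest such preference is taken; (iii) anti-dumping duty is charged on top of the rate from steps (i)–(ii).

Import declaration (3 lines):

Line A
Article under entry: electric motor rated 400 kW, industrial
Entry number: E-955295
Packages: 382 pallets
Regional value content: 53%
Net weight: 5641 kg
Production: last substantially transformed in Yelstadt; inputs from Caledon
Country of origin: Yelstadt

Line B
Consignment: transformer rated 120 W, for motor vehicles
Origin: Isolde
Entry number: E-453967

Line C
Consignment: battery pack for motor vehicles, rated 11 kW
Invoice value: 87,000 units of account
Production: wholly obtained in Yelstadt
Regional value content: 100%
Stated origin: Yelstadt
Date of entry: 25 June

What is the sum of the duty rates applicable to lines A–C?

33%

Line A: electric motor → 10.02; rated 400 kW → 10.02.01; industrial → 10.02.01.01. Scheduled 9%. Yelstadt agreement on 10.04.01.01: 10.02.01.01 not covered; Yelstadt agreement on 10.03: 10.02.01.01 not covered; Yelstadt agreement on 10.04.02.01: 10.02.01.01 not covered. → 9%.
Line B: transformer → 10.04; rated 120 W → 10.04.01; for motor vehicles → 10.04.01.01. Scheduled 6%. No special measure applies. → 6%.
Line C: battery pack → 10.03; rated 11 kW → 10.03.02; for motor vehicles → 10.03.02.02. Scheduled 18%. Yelstadt agreement on 10.04.01.01: 10.03.02.02 not covered; Yelstadt agreement on 10.03: RVC ≥ 50% → 21% available; Yelstadt agreement on 10.04.02.01: 10.03.02.02 not covered; preference 21% not lower than 18% → no reduction. → 18%.
Sum: 9% + 6% + 18% = 33%.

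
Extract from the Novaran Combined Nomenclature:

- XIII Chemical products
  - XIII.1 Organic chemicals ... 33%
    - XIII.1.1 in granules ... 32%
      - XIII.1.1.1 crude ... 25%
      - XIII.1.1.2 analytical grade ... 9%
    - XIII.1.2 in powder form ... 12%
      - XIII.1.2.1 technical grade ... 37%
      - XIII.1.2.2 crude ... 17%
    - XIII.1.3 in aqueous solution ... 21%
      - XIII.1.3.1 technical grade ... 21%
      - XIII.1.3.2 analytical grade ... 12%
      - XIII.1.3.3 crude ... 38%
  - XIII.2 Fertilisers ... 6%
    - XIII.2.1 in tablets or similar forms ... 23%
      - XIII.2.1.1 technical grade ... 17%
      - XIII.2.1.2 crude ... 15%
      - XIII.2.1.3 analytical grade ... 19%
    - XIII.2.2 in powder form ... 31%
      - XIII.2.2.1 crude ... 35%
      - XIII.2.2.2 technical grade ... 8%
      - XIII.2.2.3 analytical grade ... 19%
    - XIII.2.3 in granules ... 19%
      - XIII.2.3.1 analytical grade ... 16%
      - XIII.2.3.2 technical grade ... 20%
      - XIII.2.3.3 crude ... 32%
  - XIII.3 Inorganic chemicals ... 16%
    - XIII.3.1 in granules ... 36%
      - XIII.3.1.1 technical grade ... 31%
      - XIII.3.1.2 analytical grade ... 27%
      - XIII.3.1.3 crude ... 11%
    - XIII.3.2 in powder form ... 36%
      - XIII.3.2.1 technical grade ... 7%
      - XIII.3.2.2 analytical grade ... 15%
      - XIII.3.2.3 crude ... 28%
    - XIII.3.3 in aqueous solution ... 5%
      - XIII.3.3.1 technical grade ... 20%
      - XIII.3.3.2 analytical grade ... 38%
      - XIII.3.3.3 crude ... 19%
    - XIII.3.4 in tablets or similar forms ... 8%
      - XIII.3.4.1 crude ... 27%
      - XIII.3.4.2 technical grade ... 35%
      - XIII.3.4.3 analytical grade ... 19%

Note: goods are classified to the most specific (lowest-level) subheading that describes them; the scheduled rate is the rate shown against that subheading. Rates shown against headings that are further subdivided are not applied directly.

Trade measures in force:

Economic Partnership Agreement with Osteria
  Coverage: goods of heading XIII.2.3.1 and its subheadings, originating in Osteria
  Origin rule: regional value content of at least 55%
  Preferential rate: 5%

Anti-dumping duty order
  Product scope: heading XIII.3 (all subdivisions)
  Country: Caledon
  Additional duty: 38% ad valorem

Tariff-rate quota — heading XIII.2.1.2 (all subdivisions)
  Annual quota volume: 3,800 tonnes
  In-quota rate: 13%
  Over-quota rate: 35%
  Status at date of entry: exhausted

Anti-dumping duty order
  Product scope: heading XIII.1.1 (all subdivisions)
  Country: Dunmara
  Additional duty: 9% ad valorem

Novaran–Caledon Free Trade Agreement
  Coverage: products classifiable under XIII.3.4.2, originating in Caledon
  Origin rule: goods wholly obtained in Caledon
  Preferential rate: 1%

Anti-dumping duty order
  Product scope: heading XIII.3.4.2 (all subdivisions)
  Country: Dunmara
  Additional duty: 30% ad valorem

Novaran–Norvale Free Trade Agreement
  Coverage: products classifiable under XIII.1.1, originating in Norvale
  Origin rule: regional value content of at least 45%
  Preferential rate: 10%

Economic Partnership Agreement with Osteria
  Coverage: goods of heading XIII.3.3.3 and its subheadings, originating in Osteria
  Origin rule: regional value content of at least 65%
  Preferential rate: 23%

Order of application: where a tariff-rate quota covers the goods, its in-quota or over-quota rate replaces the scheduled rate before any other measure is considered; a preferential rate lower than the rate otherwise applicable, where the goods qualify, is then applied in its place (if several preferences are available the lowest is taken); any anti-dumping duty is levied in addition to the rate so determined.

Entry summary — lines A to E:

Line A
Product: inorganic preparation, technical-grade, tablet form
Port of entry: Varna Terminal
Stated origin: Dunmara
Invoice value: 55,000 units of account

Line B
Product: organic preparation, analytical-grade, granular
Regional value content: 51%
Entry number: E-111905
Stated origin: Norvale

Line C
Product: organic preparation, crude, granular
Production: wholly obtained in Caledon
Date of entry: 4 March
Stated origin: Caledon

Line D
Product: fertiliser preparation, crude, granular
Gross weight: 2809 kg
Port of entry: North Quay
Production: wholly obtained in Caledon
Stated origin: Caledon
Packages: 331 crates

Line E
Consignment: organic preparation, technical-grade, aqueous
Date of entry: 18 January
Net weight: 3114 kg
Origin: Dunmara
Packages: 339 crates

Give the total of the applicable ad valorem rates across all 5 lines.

Line A: inorganic → XIII.3; tablet form → XIII.3.4; technical-grade → XIII.3.4.2. Scheduled 35%. anti-dumping (Dunmara, XIII.3.4.2): +30%; total 35% + 30% = 65%. → 65%.
Line B: organic → XIII.1; granular → XIII.1.1; analytical-grade → XIII.1.1.2. Scheduled 9%. Norvale agreement on XIII.1.1: RVC ≥ 45% → 10% available; preference 10% not lower than 9% → no reduction. → 9%.
Line C: organic → XIII.1; granular → XIII.1.1; crude → XIII.1.1.1. Scheduled 25%. Caledon agreement on XIII.3.4.2: XIII.1.1.1 not covered. → 25%.
Line D: fertiliser → XIII.2; granular → XIII.2.3; crude → XIII.2.3.3. Scheduled 32%. Caledon agreement on XIII.3.4.2: XIII.2.3.3 not covered. → 32%.
Line E: organic → XIII.1; aqueous → XIII.1.3; technical-grade → XIII.1.3.1. Scheduled 21%. No special measure applies. → 21%.
Sum: 65% + 9% + 25% + 32% + 21% = 152%.

152%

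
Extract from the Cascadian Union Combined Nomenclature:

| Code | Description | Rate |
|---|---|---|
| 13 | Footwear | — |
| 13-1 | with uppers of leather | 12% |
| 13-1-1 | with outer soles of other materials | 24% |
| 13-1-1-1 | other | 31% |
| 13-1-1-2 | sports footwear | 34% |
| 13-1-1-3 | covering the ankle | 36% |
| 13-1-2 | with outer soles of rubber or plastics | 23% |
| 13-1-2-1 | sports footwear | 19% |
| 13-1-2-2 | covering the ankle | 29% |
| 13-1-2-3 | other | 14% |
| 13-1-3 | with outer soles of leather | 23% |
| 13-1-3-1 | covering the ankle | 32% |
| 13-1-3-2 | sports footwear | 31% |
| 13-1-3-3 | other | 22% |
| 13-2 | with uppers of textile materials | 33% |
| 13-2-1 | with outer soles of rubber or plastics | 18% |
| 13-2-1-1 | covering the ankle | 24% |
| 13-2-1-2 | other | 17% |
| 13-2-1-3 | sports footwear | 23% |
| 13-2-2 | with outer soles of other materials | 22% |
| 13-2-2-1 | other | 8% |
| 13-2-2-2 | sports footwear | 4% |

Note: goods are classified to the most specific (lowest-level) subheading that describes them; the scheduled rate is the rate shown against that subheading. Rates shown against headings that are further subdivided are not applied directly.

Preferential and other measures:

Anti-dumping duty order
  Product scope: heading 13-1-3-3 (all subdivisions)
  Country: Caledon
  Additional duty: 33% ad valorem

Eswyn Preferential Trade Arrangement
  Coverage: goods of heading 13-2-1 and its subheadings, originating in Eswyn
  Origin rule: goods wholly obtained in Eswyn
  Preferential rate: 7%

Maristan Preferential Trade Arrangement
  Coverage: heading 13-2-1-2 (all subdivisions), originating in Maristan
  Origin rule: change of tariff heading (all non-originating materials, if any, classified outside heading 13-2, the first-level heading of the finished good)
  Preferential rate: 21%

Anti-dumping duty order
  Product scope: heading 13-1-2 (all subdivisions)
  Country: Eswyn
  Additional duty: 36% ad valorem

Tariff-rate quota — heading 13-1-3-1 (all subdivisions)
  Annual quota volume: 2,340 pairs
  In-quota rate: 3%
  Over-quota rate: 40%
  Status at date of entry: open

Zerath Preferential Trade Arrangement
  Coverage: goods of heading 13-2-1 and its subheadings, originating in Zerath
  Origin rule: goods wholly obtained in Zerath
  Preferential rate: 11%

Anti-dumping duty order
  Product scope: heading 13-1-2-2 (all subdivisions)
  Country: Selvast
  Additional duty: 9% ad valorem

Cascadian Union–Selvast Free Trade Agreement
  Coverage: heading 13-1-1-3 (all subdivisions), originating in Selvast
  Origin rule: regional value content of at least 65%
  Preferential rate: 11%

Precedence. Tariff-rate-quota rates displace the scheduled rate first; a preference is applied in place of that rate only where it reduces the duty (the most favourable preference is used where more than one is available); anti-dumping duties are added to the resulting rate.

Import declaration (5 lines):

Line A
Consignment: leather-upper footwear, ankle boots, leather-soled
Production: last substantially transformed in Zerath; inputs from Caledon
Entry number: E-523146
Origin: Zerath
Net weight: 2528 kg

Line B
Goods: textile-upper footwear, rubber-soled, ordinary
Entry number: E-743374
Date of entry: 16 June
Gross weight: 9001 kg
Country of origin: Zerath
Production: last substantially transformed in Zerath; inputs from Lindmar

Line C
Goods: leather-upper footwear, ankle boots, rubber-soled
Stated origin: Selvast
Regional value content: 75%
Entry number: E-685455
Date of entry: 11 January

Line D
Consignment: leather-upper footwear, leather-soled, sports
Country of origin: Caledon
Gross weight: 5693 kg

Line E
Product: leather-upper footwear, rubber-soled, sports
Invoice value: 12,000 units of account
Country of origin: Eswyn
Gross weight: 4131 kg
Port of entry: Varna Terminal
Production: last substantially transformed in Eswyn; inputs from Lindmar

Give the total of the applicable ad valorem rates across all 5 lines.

Line A: leather-upper → 13-1; leather-soled → 13-1-3; ankle boots → 13-1-3-1. Scheduled 32%. quota on 13-1-3-1 open → in-quota 3%; Zerath agreement on 13-2-1: 13-1-3-1 not covered. → 3%.
Line B: textile-upper → 13-2; rubber-soled → 13-2-1; ordinary → 13-2-1-2. Scheduled 17%. Zerath agreement on 13-2-1: not wholly obtained. → 17%.
Line C: leather-upper → 13-1; rubber-soled → 13-1-2; ankle boots → 13-1-2-2. Scheduled 29%. Selvast agreement on 13-1-1-3: 13-1-2-2 not covered; anti-dumping (Selvast, 13-1-2-2): +9%; total 29% + 9% = 38%. → 38%.
Line D: leather-upper → 13-1; leather-soled → 13-1-3; sports → 13-1-3-2. Scheduled 31%. No special measure applies. → 31%.
Line E: leather-upper → 13-1; rubber-soled → 13-1-2; sports → 13-1-2-1. Scheduled 19%. Eswyn agreement on 13-2-1: 13-1-2-1 not covered; anti-dumping (Eswyn, 13-1-2): +36%; total 19% + 36% = 55%. → 55%.
Sum: 3% + 17% + 38% + 31% + 55% = 144%.

144%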